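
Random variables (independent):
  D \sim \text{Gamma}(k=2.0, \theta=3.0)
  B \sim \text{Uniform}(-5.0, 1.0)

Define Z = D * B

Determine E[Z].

For independent RVs: E[XY] = E[X]*E[Y]
E[D] = 6
E[B] = -2
E[Z] = 6 * (-2) = -12

-12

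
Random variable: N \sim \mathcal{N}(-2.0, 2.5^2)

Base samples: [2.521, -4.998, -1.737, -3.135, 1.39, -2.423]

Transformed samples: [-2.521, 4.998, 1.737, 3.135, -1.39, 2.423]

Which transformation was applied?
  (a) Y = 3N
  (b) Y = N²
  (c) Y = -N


Checking option (c) Y = -N:
  N = 2.521 -> Y = -2.521 ✓
  N = -4.998 -> Y = 4.998 ✓
  N = -1.737 -> Y = 1.737 ✓
All samples match this transformation.

(c) -N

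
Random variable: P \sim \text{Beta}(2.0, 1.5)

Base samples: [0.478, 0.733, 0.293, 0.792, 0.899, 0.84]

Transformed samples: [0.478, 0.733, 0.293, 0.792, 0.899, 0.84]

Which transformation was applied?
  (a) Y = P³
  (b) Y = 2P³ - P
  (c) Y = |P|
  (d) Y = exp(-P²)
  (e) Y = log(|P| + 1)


Checking option (c) Y = |P|:
  P = 0.478 -> Y = 0.478 ✓
  P = 0.733 -> Y = 0.733 ✓
  P = 0.293 -> Y = 0.293 ✓
All samples match this transformation.

(c) |P|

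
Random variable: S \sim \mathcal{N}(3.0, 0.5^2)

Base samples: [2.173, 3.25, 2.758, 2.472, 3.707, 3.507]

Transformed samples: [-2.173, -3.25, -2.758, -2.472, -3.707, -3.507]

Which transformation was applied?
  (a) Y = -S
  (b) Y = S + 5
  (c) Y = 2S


Checking option (a) Y = -S:
  S = 2.173 -> Y = -2.173 ✓
  S = 3.25 -> Y = -3.25 ✓
  S = 2.758 -> Y = -2.758 ✓
All samples match this transformation.

(a) -S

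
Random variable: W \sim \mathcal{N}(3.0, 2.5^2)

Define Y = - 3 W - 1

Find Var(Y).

For Y = aW + b: Var(Y) = a² * Var(W)
Var(W) = 2.5^2 = 6.25
Var(Y) = (-3)² * 6.25 = 9 * 6.25 = 56.25

56.25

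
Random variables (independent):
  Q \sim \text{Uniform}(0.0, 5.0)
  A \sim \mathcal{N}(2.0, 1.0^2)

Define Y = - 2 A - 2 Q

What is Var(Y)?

For independent RVs: Var(aX + bY) = a²Var(X) + b²Var(Y)
Var(Q) = 2.0833333
Var(A) = 1
Var(Y) = (-2)²*2.0833333 + (-2)²*1
= 4*2.0833333 + 4*1 = 12.333333

12.333333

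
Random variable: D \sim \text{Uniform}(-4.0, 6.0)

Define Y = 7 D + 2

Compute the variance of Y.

For Y = aD + b: Var(Y) = a² * Var(D)
Var(D) = (6 + 4)^2/12 = 8.3333333
Var(Y) = 7² * 8.3333333 = 49 * 8.3333333 = 408.33333

408.33333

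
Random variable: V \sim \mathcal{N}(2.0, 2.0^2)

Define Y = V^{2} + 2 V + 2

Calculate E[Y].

E[Y] = 1*E[V²] + 2*E[V] + 2
E[V] = 2
E[V²] = Var(V) + (E[V])² = 4 + 4 = 8
E[Y] = 1*8 + 2*2 + 2 = 14

14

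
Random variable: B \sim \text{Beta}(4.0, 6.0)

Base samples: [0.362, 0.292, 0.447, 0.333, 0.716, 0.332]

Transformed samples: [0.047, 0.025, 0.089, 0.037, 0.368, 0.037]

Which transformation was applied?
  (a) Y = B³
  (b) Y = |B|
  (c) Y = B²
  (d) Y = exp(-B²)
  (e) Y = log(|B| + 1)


Checking option (a) Y = B³:
  B = 0.362 -> Y = 0.047 ✓
  B = 0.292 -> Y = 0.025 ✓
  B = 0.447 -> Y = 0.089 ✓
All samples match this transformation.

(a) B³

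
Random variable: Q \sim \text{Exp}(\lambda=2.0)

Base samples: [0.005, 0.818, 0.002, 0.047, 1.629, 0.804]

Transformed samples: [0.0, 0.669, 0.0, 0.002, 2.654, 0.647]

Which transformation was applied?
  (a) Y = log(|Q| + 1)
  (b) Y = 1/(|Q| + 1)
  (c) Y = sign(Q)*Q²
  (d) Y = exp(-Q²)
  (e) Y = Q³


Checking option (c) Y = sign(Q)*Q²:
  Q = 0.005 -> Y = 0.0 ✓
  Q = 0.818 -> Y = 0.669 ✓
  Q = 0.002 -> Y = 0.0 ✓
All samples match this transformation.

(c) sign(Q)*Q²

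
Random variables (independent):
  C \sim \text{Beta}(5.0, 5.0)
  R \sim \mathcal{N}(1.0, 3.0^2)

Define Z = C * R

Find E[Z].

For independent RVs: E[XY] = E[X]*E[Y]
E[C] = 0.5
E[R] = 1
E[Z] = 0.5 * 1 = 0.5

0.5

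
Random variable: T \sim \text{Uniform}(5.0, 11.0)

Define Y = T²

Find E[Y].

Using E[X²] = Var(X) + (E[X])²:
E[T] = 8
Var(T) = (11 - 5)^2/12 = 3
E[T²] = 3 + 8² = 3 + 64 = 67

67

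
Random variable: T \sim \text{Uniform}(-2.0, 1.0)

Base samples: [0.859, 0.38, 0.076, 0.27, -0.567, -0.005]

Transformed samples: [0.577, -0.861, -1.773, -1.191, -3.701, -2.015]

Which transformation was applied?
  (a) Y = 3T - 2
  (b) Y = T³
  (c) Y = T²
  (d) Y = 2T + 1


Checking option (a) Y = 3T - 2:
  T = 0.859 -> Y = 0.577 ✓
  T = 0.38 -> Y = -0.861 ✓
  T = 0.076 -> Y = -1.773 ✓
All samples match this transformation.

(a) 3T - 2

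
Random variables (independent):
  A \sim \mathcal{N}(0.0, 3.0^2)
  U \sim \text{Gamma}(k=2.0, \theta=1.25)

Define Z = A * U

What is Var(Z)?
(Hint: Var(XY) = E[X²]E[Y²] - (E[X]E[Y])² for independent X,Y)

Var(XY) = E[X²]E[Y²] - (E[X]E[Y])²
E[A] = 0, Var(A) = 9
E[U] = 2.5, Var(U) = 3.125
E[A²] = 9 + 0² = 9
E[U²] = 3.125 + 2.5² = 9.375
Var(Z) = 9*9.375 - (0*2.5)²
= 84.375 - 0 = 84.375

84.375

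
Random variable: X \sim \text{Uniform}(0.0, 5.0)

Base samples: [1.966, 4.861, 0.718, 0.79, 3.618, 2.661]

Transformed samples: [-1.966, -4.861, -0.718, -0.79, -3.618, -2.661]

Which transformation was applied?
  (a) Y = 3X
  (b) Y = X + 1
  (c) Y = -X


Checking option (c) Y = -X:
  X = 1.966 -> Y = -1.966 ✓
  X = 4.861 -> Y = -4.861 ✓
  X = 0.718 -> Y = -0.718 ✓
All samples match this transformation.

(c) -X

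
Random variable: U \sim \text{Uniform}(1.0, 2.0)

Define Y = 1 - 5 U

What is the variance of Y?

For Y = aU + b: Var(Y) = a² * Var(U)
Var(U) = (2 - 1)^2/12 = 0.083333333
Var(Y) = (-5)² * 0.083333333 = 25 * 0.083333333 = 2.0833333

2.0833333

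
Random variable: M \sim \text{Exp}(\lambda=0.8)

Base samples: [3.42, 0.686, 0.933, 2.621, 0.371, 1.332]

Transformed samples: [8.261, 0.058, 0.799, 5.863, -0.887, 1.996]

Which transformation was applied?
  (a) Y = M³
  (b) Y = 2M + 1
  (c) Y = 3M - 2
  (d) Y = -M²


Checking option (c) Y = 3M - 2:
  M = 3.42 -> Y = 8.261 ✓
  M = 0.686 -> Y = 0.058 ✓
  M = 0.933 -> Y = 0.799 ✓
All samples match this transformation.

(c) 3M - 2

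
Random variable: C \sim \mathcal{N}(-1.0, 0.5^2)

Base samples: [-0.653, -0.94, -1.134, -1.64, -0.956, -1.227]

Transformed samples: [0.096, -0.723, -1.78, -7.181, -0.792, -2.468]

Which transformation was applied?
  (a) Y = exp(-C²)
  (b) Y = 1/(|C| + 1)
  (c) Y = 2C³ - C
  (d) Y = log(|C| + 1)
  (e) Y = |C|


Checking option (c) Y = 2C³ - C:
  C = -0.653 -> Y = 0.096 ✓
  C = -0.94 -> Y = -0.723 ✓
  C = -1.134 -> Y = -1.78 ✓
All samples match this transformation.

(c) 2C³ - C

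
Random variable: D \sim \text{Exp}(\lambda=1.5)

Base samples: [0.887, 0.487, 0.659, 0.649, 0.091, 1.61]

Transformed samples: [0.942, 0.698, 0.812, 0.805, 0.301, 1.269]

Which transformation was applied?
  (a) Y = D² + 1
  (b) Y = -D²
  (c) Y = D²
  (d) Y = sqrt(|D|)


Checking option (d) Y = sqrt(|D|):
  D = 0.887 -> Y = 0.942 ✓
  D = 0.487 -> Y = 0.698 ✓
  D = 0.659 -> Y = 0.812 ✓
All samples match this transformation.

(d) sqrt(|D|)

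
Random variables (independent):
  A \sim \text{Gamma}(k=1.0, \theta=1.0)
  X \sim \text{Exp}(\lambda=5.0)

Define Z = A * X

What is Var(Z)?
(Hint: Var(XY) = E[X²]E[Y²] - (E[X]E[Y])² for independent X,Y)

Var(XY) = E[X²]E[Y²] - (E[X]E[Y])²
E[A] = 1, Var(A) = 1
E[X] = 0.2, Var(X) = 0.04
E[A²] = 1 + 1² = 2
E[X²] = 0.04 + 0.2² = 0.08
Var(Z) = 2*0.08 - (1*0.2)²
= 0.16 - 0.04 = 0.12

0.12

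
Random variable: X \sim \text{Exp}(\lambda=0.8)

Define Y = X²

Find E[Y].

Using E[X²] = Var(X) + (E[X])²:
E[X] = 1.25
Var(X) = 1/0.8^2 = 1.5625
E[X²] = 1.5625 + 1.25² = 1.5625 + 1.5625 = 3.125

3.125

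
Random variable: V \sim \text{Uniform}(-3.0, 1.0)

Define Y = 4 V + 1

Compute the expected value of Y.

For Y = 4V + 1:
E[Y] = 4 * E[V] + 1
E[V] = (-3 + 1)/2 = -1
E[Y] = 4 * (-1) + 1 = -3

-3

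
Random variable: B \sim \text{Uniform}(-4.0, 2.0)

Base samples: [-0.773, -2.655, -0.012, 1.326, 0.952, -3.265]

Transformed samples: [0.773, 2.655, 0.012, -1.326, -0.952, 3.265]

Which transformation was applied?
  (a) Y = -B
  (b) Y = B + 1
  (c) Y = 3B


Checking option (a) Y = -B:
  B = -0.773 -> Y = 0.773 ✓
  B = -2.655 -> Y = 2.655 ✓
  B = -0.012 -> Y = 0.012 ✓
All samples match this transformation.

(a) -B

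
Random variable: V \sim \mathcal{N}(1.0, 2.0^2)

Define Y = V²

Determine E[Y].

E[V²] = Var(V) + (E[V])² = 4 + 1 = 5

5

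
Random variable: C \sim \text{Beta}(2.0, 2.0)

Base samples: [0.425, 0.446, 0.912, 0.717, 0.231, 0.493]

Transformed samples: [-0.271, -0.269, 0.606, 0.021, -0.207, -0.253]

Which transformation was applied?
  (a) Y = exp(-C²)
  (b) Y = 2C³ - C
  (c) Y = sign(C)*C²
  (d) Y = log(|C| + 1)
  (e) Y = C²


Checking option (b) Y = 2C³ - C:
  C = 0.425 -> Y = -0.271 ✓
  C = 0.446 -> Y = -0.269 ✓
  C = 0.912 -> Y = 0.606 ✓
All samples match this transformation.

(b) 2C³ - C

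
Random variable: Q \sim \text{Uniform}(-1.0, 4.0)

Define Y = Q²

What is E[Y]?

E[Q²] = Var(Q) + (E[Q])² = 2.0833333 + 2.25 = 4.3333333

4.3333333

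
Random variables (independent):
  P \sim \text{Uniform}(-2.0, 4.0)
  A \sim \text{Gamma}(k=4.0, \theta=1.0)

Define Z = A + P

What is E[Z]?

E[Z] = 1*E[P] + 1*E[A]
E[P] = 1
E[A] = 4
E[Z] = 1*1 + 1*4 = 5

5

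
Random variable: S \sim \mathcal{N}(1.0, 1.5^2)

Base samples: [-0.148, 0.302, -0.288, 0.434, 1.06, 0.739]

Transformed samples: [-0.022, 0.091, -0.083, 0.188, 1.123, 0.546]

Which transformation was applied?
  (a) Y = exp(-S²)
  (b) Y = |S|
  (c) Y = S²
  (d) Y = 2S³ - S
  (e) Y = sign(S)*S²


Checking option (e) Y = sign(S)*S²:
  S = -0.148 -> Y = -0.022 ✓
  S = 0.302 -> Y = 0.091 ✓
  S = -0.288 -> Y = -0.083 ✓
All samples match this transformation.

(e) sign(S)*S²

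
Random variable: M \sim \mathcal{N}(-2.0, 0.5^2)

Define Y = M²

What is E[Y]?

Using E[X²] = Var(X) + (E[X])²:
E[M] = -2
Var(M) = 0.5^2 = 0.25
E[M²] = 0.25 + (-2)² = 0.25 + 4 = 4.25

4.25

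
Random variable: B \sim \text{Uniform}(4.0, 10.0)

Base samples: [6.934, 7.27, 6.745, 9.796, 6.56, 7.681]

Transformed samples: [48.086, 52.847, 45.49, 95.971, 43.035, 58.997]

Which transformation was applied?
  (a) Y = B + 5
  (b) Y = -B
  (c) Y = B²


Checking option (c) Y = B²:
  B = 6.934 -> Y = 48.086 ✓
  B = 7.27 -> Y = 52.847 ✓
  B = 6.745 -> Y = 45.49 ✓
All samples match this transformation.

(c) B²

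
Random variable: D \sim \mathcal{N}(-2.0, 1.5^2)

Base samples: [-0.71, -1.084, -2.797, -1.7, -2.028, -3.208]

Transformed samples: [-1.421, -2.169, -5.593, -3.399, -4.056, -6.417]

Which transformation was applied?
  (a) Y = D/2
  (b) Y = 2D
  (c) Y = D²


Checking option (b) Y = 2D:
  D = -0.71 -> Y = -1.421 ✓
  D = -1.084 -> Y = -2.169 ✓
  D = -2.797 -> Y = -5.593 ✓
All samples match this transformation.

(b) 2D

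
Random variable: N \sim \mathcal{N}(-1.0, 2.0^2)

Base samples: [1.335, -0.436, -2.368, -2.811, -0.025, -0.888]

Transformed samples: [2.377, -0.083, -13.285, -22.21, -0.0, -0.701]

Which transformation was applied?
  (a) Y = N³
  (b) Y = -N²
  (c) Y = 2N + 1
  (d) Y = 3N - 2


Checking option (a) Y = N³:
  N = 1.335 -> Y = 2.377 ✓
  N = -0.436 -> Y = -0.083 ✓
  N = -2.368 -> Y = -13.285 ✓
All samples match this transformation.

(a) N³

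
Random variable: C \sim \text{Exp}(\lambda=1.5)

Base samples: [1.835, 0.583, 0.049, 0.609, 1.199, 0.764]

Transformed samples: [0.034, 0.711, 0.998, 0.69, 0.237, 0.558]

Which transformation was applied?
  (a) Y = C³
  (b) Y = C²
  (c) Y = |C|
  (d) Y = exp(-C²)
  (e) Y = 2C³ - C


Checking option (d) Y = exp(-C²):
  C = 1.835 -> Y = 0.034 ✓
  C = 0.583 -> Y = 0.711 ✓
  C = 0.049 -> Y = 0.998 ✓
All samples match this transformation.

(d) exp(-C²)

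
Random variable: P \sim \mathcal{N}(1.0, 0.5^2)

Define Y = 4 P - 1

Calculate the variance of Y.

For Y = aP + b: Var(Y) = a² * Var(P)
Var(P) = 0.5^2 = 0.25
Var(Y) = 4² * 0.25 = 16 * 0.25 = 4

4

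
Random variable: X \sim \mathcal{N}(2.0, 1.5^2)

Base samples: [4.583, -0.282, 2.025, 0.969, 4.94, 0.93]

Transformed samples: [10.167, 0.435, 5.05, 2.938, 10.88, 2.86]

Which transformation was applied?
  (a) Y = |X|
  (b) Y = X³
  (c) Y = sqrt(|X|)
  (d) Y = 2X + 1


Checking option (d) Y = 2X + 1:
  X = 4.583 -> Y = 10.167 ✓
  X = -0.282 -> Y = 0.435 ✓
  X = 2.025 -> Y = 5.05 ✓
All samples match this transformation.

(d) 2X + 1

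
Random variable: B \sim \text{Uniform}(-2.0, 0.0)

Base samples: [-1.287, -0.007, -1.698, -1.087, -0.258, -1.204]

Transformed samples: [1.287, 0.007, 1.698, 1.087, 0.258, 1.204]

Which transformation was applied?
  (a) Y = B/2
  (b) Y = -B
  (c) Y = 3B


Checking option (b) Y = -B:
  B = -1.287 -> Y = 1.287 ✓
  B = -0.007 -> Y = 0.007 ✓
  B = -1.698 -> Y = 1.698 ✓
All samples match this transformation.

(b) -B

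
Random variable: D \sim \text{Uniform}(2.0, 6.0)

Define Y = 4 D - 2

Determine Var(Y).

For Y = aD + b: Var(Y) = a² * Var(D)
Var(D) = (6 - 2)^2/12 = 1.3333333
Var(Y) = 4² * 1.3333333 = 16 * 1.3333333 = 21.333333

21.333333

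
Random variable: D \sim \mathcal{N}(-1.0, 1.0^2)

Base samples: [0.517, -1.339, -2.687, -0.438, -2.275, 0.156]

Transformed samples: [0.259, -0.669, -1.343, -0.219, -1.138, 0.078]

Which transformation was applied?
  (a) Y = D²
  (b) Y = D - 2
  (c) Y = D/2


Checking option (c) Y = D/2:
  D = 0.517 -> Y = 0.259 ✓
  D = -1.339 -> Y = -0.669 ✓
  D = -2.687 -> Y = -1.343 ✓
All samples match this transformation.

(c) D/2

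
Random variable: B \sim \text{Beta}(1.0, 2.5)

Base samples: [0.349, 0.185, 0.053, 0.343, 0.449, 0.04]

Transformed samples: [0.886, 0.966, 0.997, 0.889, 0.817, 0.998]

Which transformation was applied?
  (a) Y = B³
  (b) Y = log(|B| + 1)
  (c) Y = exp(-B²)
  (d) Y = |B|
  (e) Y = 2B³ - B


Checking option (c) Y = exp(-B²):
  B = 0.349 -> Y = 0.886 ✓
  B = 0.185 -> Y = 0.966 ✓
  B = 0.053 -> Y = 0.997 ✓
All samples match this transformation.

(c) exp(-B²)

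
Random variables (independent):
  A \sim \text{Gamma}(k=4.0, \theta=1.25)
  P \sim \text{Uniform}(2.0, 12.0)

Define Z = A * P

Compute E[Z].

For independent RVs: E[XY] = E[X]*E[Y]
E[A] = 5
E[P] = 7
E[Z] = 5 * 7 = 35

35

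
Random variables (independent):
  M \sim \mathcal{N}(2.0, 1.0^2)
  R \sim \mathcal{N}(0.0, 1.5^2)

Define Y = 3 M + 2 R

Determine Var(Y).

For independent RVs: Var(aX + bY) = a²Var(X) + b²Var(Y)
Var(M) = 1
Var(R) = 2.25
Var(Y) = 3²*1 + 2²*2.25
= 9*1 + 4*2.25 = 18

18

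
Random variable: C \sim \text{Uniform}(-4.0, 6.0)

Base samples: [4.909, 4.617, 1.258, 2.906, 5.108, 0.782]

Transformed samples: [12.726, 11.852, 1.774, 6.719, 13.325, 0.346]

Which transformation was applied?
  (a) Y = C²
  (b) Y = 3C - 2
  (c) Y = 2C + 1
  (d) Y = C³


Checking option (b) Y = 3C - 2:
  C = 4.909 -> Y = 12.726 ✓
  C = 4.617 -> Y = 11.852 ✓
  C = 1.258 -> Y = 1.774 ✓
All samples match this transformation.

(b) 3C - 2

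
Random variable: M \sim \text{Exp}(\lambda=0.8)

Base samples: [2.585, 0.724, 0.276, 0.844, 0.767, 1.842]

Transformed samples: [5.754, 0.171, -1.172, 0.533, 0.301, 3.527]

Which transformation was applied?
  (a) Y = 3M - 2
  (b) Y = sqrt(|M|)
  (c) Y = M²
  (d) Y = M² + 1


Checking option (a) Y = 3M - 2:
  M = 2.585 -> Y = 5.754 ✓
  M = 0.724 -> Y = 0.171 ✓
  M = 0.276 -> Y = -1.172 ✓
All samples match this transformation.

(a) 3M - 2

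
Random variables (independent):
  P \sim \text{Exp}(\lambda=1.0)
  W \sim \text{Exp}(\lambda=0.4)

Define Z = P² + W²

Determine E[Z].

E[Z] = E[P²] + E[W²]
E[P²] = Var(P) + E[P]² = 1 + 1 = 2
E[W²] = Var(W) + E[W]² = 6.25 + 6.25 = 12.5
E[Z] = 2 + 12.5 = 14.5

14.5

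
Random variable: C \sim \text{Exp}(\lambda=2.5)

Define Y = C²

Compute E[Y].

Using E[X²] = Var(X) + (E[X])²:
E[C] = 0.4
Var(C) = 1/2.5^2 = 0.16
E[C²] = 0.16 + 0.4² = 0.16 + 0.16 = 0.32

0.32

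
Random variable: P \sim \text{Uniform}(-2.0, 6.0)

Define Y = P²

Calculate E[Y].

Using E[X²] = Var(X) + (E[X])²:
E[P] = 2
Var(P) = (6 + 2)^2/12 = 5.3333333
E[P²] = 5.3333333 + 2² = 5.3333333 + 4 = 9.3333333

9.3333333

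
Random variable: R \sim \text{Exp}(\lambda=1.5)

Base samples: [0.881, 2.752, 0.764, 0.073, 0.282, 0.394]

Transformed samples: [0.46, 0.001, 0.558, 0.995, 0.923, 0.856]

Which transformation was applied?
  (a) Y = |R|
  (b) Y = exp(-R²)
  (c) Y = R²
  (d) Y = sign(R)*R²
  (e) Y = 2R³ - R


Checking option (b) Y = exp(-R²):
  R = 0.881 -> Y = 0.46 ✓
  R = 2.752 -> Y = 0.001 ✓
  R = 0.764 -> Y = 0.558 ✓
All samples match this transformation.

(b) exp(-R²)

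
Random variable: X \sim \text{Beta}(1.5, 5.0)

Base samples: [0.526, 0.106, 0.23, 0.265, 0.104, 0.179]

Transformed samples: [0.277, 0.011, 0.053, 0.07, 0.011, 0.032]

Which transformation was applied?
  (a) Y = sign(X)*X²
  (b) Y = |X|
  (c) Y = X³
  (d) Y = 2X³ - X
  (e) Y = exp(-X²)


Checking option (a) Y = sign(X)*X²:
  X = 0.526 -> Y = 0.277 ✓
  X = 0.106 -> Y = 0.011 ✓
  X = 0.23 -> Y = 0.053 ✓
All samples match this transformation.

(a) sign(X)*X²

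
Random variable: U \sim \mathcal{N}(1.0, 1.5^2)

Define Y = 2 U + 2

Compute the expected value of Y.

For Y = 2U + 2:
E[Y] = 2 * E[U] + 2
E[U] = 1.0 = 1
E[Y] = 2 * 1 + 2 = 4

4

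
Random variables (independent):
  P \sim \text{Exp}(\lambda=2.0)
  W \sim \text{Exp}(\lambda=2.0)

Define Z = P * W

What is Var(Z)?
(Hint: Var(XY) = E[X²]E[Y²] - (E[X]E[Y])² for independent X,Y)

Var(XY) = E[X²]E[Y²] - (E[X]E[Y])²
E[P] = 0.5, Var(P) = 0.25
E[W] = 0.5, Var(W) = 0.25
E[P²] = 0.25 + 0.5² = 0.5
E[W²] = 0.25 + 0.5² = 0.5
Var(Z) = 0.5*0.5 - (0.5*0.5)²
= 0.25 - 0.0625 = 0.1875

0.1875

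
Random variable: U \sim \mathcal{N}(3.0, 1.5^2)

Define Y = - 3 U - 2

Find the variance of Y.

For Y = aU + b: Var(Y) = a² * Var(U)
Var(U) = 1.5^2 = 2.25
Var(Y) = (-3)² * 2.25 = 9 * 2.25 = 20.25

20.25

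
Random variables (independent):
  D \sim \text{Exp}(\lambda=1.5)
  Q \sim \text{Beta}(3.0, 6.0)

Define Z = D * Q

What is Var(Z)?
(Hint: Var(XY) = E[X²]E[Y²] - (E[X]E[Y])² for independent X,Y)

Var(XY) = E[X²]E[Y²] - (E[X]E[Y])²
E[D] = 0.66666667, Var(D) = 0.44444444
E[Q] = 0.33333333, Var(Q) = 0.022222222
E[D²] = 0.44444444 + 0.66666667² = 0.88888889
E[Q²] = 0.022222222 + 0.33333333² = 0.13333333
Var(Z) = 0.88888889*0.13333333 - (0.66666667*0.33333333)²
= 0.11851852 - 0.049382716 = 0.069135802

0.069135802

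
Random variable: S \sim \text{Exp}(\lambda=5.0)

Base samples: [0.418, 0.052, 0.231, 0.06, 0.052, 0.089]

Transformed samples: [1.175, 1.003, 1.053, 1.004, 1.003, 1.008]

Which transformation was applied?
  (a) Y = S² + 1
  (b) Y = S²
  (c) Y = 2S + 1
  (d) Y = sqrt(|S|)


Checking option (a) Y = S² + 1:
  S = 0.418 -> Y = 1.175 ✓
  S = 0.052 -> Y = 1.003 ✓
  S = 0.231 -> Y = 1.053 ✓
All samples match this transformation.

(a) S² + 1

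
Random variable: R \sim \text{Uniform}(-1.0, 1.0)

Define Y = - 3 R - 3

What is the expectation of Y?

For Y = -3R - 3:
E[Y] = -3 * E[R] - 3
E[R] = (-1 + 1)/2 = 0
E[Y] = -3 * 0 - 3 = -3

-3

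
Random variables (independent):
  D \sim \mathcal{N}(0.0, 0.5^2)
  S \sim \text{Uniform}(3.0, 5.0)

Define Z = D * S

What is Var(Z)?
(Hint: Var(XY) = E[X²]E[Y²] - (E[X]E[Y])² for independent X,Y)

Var(XY) = E[X²]E[Y²] - (E[X]E[Y])²
E[D] = 0, Var(D) = 0.25
E[S] = 4, Var(S) = 0.33333333
E[D²] = 0.25 + 0² = 0.25
E[S²] = 0.33333333 + 4² = 16.333333
Var(Z) = 0.25*16.333333 - (0*4)²
= 4.0833333 - 0 = 4.0833333

4.0833333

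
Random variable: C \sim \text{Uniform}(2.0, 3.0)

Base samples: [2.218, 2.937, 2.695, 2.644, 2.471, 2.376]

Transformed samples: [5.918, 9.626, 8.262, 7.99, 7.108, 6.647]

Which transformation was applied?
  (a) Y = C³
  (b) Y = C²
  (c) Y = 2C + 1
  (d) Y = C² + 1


Checking option (d) Y = C² + 1:
  C = 2.218 -> Y = 5.918 ✓
  C = 2.937 -> Y = 9.626 ✓
  C = 2.695 -> Y = 8.262 ✓
All samples match this transformation.

(d) C² + 1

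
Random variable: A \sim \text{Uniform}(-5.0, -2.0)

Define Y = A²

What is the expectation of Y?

E[A²] = Var(A) + (E[A])² = 0.75 + 12.25 = 13

13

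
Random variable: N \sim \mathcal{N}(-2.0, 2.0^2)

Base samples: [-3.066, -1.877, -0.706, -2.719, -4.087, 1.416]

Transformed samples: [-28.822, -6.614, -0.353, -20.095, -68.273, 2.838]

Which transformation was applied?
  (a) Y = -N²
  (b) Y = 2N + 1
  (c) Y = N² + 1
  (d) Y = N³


Checking option (d) Y = N³:
  N = -3.066 -> Y = -28.822 ✓
  N = -1.877 -> Y = -6.614 ✓
  N = -0.706 -> Y = -0.353 ✓
All samples match this transformation.

(d) N³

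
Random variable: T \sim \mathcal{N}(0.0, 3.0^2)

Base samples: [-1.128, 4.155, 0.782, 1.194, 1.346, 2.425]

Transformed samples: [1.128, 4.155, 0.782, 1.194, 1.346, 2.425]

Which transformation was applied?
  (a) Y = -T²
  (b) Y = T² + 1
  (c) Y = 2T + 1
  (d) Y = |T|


Checking option (d) Y = |T|:
  T = -1.128 -> Y = 1.128 ✓
  T = 4.155 -> Y = 4.155 ✓
  T = 0.782 -> Y = 0.782 ✓
All samples match this transformation.

(d) |T|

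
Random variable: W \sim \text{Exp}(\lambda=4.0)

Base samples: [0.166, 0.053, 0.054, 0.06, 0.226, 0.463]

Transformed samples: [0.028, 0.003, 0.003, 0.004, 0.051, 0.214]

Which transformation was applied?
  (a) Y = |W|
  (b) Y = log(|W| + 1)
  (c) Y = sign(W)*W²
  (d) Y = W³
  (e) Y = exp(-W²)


Checking option (c) Y = sign(W)*W²:
  W = 0.166 -> Y = 0.028 ✓
  W = 0.053 -> Y = 0.003 ✓
  W = 0.054 -> Y = 0.003 ✓
All samples match this transformation.

(c) sign(W)*W²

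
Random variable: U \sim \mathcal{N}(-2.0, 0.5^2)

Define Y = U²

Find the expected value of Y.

Using E[X²] = Var(X) + (E[X])²:
E[U] = -2
Var(U) = 0.5^2 = 0.25
E[U²] = 0.25 + (-2)² = 0.25 + 4 = 4.25

4.25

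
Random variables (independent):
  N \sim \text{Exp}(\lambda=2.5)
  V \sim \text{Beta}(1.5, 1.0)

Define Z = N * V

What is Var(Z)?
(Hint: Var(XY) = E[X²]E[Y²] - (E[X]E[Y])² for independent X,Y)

Var(XY) = E[X²]E[Y²] - (E[X]E[Y])²
E[N] = 0.4, Var(N) = 0.16
E[V] = 0.6, Var(V) = 0.068571429
E[N²] = 0.16 + 0.4² = 0.32
E[V²] = 0.068571429 + 0.6² = 0.42857143
Var(Z) = 0.32*0.42857143 - (0.4*0.6)²
= 0.13714286 - 0.0576 = 0.079542857

0.079542857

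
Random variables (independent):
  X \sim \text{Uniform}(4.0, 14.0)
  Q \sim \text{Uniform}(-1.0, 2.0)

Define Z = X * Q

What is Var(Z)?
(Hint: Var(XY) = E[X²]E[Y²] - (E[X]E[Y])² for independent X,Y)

Var(XY) = E[X²]E[Y²] - (E[X]E[Y])²
E[X] = 9, Var(X) = 8.3333333
E[Q] = 0.5, Var(Q) = 0.75
E[X²] = 8.3333333 + 9² = 89.333333
E[Q²] = 0.75 + 0.5² = 1
Var(Z) = 89.333333*1 - (9*0.5)²
= 89.333333 - 20.25 = 69.083333

69.083333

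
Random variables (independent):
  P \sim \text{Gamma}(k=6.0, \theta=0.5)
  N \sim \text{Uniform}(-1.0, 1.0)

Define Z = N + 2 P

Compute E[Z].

E[Z] = 2*E[P] + 1*E[N]
E[P] = 3
E[N] = 0
E[Z] = 2*3 + 1*0 = 6

6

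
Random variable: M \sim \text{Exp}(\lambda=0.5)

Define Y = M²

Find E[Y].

E[M²] = Var(M) + (E[M])² = 4 + 4 = 8

8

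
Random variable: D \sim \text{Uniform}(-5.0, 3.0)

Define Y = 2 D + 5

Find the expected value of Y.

For Y = 2D + 5:
E[Y] = 2 * E[D] + 5
E[D] = (-5 + 3)/2 = -1
E[Y] = 2 * (-1) + 5 = 3

3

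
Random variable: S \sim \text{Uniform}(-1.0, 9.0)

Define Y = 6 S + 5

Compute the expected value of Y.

For Y = 6S + 5:
E[Y] = 6 * E[S] + 5
E[S] = (-1 + 9)/2 = 4
E[Y] = 6 * 4 + 5 = 29

29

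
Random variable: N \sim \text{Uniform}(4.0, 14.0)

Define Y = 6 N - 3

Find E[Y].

For Y = 6N - 3:
E[Y] = 6 * E[N] - 3
E[N] = (4 + 14)/2 = 9
E[Y] = 6 * 9 - 3 = 51

51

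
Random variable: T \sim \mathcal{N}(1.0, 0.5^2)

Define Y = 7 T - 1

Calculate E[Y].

For Y = 7T - 1:
E[Y] = 7 * E[T] - 1
E[T] = 1.0 = 1
E[Y] = 7 * 1 - 1 = 6

6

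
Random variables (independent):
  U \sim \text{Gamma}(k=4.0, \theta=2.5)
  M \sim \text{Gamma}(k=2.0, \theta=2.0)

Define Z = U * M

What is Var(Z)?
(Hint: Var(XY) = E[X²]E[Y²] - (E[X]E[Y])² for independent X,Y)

Var(XY) = E[X²]E[Y²] - (E[X]E[Y])²
E[U] = 10, Var(U) = 25
E[M] = 4, Var(M) = 8
E[U²] = 25 + 10² = 125
E[M²] = 8 + 4² = 24
Var(Z) = 125*24 - (10*4)²
= 3000 - 1600 = 1400

1400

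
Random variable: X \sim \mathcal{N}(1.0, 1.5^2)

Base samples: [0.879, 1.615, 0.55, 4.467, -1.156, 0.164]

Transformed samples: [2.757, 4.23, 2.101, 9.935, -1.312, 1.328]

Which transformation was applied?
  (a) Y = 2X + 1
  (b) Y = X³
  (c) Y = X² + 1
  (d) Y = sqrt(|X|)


Checking option (a) Y = 2X + 1:
  X = 0.879 -> Y = 2.757 ✓
  X = 1.615 -> Y = 4.23 ✓
  X = 0.55 -> Y = 2.101 ✓
All samples match this transformation.

(a) 2X + 1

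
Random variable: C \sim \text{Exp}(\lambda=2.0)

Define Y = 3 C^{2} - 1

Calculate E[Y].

E[Y] = 3*E[C²] - 1
E[C] = 0.5
E[C²] = Var(C) + (E[C])² = 0.25 + 0.25 = 0.5
E[Y] = 3*0.5 - 1 = 0.5

0.5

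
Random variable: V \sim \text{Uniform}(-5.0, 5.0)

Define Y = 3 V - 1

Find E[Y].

For Y = 3V - 1:
E[Y] = 3 * E[V] - 1
E[V] = (-5 + 5)/2 = 0
E[Y] = 3 * 0 - 1 = -1

-1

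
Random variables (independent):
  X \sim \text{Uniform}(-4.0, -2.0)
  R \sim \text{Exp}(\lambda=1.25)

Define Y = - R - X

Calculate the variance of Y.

For independent RVs: Var(aX + bY) = a²Var(X) + b²Var(Y)
Var(X) = 0.33333333
Var(R) = 0.64
Var(Y) = (-1)²*0.33333333 + (-1)²*0.64
= 1*0.33333333 + 1*0.64 = 0.97333333

0.97333333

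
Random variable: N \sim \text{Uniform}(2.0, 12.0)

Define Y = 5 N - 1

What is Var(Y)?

For Y = aN + b: Var(Y) = a² * Var(N)
Var(N) = (12 - 2)^2/12 = 8.3333333
Var(Y) = 5² * 8.3333333 = 25 * 8.3333333 = 208.33333

208.33333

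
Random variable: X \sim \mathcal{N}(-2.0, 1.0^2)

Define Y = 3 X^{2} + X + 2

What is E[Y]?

E[Y] = 3*E[X²] + 1*E[X] + 2
E[X] = -2
E[X²] = Var(X) + (E[X])² = 1 + 4 = 5
E[Y] = 3*5 + 1*(-2) + 2 = 15

15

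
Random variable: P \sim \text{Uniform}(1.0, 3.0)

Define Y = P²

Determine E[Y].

Using E[X²] = Var(X) + (E[X])²:
E[P] = 2
Var(P) = (3 - 1)^2/12 = 0.33333333
E[P²] = 0.33333333 + 2² = 0.33333333 + 4 = 4.3333333

4.3333333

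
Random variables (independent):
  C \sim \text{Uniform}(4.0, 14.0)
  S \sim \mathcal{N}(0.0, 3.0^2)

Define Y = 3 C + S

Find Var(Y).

For independent RVs: Var(aX + bY) = a²Var(X) + b²Var(Y)
Var(C) = 8.3333333
Var(S) = 9
Var(Y) = 3²*8.3333333 + 1²*9
= 9*8.3333333 + 1*9 = 84

84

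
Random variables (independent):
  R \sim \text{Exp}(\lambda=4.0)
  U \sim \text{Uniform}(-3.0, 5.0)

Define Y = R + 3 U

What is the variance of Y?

For independent RVs: Var(aX + bY) = a²Var(X) + b²Var(Y)
Var(R) = 0.0625
Var(U) = 5.3333333
Var(Y) = 1²*0.0625 + 3²*5.3333333
= 1*0.0625 + 9*5.3333333 = 48.0625

48.0625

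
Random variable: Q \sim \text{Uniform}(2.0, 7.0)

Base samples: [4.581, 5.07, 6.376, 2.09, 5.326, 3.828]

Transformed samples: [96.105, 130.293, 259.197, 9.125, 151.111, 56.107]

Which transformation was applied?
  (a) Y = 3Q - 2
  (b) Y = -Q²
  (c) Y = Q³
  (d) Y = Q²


Checking option (c) Y = Q³:
  Q = 4.581 -> Y = 96.105 ✓
  Q = 5.07 -> Y = 130.293 ✓
  Q = 6.376 -> Y = 259.197 ✓
All samples match this transformation.

(c) Q³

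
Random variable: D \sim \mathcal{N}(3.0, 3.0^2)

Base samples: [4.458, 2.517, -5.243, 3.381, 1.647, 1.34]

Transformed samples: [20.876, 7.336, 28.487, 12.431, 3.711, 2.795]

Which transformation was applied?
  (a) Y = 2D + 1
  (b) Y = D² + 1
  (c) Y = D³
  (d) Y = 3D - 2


Checking option (b) Y = D² + 1:
  D = 4.458 -> Y = 20.876 ✓
  D = 2.517 -> Y = 7.336 ✓
  D = -5.243 -> Y = 28.487 ✓
All samples match this transformation.

(b) D² + 1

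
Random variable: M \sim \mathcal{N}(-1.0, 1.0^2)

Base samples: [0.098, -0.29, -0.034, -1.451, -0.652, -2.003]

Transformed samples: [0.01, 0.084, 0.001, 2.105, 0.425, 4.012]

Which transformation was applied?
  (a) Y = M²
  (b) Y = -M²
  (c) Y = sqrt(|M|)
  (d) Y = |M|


Checking option (a) Y = M²:
  M = 0.098 -> Y = 0.01 ✓
  M = -0.29 -> Y = 0.084 ✓
  M = -0.034 -> Y = 0.001 ✓
All samples match this transformation.

(a) M²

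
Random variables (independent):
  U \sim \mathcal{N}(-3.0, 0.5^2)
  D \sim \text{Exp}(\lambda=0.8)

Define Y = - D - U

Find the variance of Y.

For independent RVs: Var(aX + bY) = a²Var(X) + b²Var(Y)
Var(U) = 0.25
Var(D) = 1.5625
Var(Y) = (-1)²*0.25 + (-1)²*1.5625
= 1*0.25 + 1*1.5625 = 1.8125

1.8125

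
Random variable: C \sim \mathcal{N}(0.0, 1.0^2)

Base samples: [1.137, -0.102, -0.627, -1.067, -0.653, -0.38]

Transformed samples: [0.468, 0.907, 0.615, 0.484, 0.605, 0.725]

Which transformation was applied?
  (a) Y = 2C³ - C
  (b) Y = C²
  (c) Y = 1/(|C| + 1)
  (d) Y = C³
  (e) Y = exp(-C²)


Checking option (c) Y = 1/(|C| + 1):
  C = 1.137 -> Y = 0.468 ✓
  C = -0.102 -> Y = 0.907 ✓
  C = -0.627 -> Y = 0.615 ✓
All samples match this transformation.

(c) 1/(|C| + 1)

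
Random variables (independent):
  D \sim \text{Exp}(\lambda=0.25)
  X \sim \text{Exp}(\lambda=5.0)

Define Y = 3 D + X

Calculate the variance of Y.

For independent RVs: Var(aX + bY) = a²Var(X) + b²Var(Y)
Var(D) = 16
Var(X) = 0.04
Var(Y) = 3²*16 + 1²*0.04
= 9*16 + 1*0.04 = 144.04

144.04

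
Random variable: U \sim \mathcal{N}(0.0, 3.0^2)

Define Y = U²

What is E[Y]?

Using E[X²] = Var(X) + (E[X])²:
E[U] = 0
Var(U) = 3.0^2 = 9
E[U²] = 9 + 0² = 9 + 0 = 9

9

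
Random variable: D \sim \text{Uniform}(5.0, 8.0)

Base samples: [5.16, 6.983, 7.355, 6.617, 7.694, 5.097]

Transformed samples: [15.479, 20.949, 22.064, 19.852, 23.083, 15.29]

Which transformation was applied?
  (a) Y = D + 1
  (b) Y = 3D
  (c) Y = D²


Checking option (b) Y = 3D:
  D = 5.16 -> Y = 15.479 ✓
  D = 6.983 -> Y = 20.949 ✓
  D = 7.355 -> Y = 22.064 ✓
All samples match this transformation.

(b) 3D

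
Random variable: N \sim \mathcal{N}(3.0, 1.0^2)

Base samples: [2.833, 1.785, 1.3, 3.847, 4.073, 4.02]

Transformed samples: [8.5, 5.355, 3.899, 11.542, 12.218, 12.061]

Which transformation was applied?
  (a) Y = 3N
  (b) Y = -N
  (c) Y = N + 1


Checking option (a) Y = 3N:
  N = 2.833 -> Y = 8.5 ✓
  N = 1.785 -> Y = 5.355 ✓
  N = 1.3 -> Y = 3.899 ✓
All samples match this transformation.

(a) 3N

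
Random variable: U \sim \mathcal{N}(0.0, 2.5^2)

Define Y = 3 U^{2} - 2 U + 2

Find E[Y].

E[Y] = 3*E[U²] - 2*E[U] + 2
E[U] = 0
E[U²] = Var(U) + (E[U])² = 6.25 + 0 = 6.25
E[Y] = 3*6.25 - 2*0 + 2 = 20.75

20.75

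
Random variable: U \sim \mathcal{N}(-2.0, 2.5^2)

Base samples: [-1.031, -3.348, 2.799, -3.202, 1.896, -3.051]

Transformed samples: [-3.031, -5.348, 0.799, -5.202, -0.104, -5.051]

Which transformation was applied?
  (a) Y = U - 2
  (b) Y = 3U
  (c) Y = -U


Checking option (a) Y = U - 2:
  U = -1.031 -> Y = -3.031 ✓
  U = -3.348 -> Y = -5.348 ✓
  U = 2.799 -> Y = 0.799 ✓
All samples match this transformation.

(a) U - 2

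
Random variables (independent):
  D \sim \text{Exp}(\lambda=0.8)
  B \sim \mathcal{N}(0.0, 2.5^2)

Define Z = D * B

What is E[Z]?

For independent RVs: E[XY] = E[X]*E[Y]
E[D] = 1.25
E[B] = 0
E[Z] = 1.25 * 0 = 0

0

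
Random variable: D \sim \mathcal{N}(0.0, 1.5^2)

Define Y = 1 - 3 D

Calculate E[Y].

For Y = -3D + 1:
E[Y] = -3 * E[D] + 1
E[D] = 0.0 = 0
E[Y] = -3 * 0 + 1 = 1

1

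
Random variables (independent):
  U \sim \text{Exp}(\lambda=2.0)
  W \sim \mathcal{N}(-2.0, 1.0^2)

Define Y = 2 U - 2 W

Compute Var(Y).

For independent RVs: Var(aX + bY) = a²Var(X) + b²Var(Y)
Var(U) = 0.25
Var(W) = 1
Var(Y) = 2²*0.25 + (-2)²*1
= 4*0.25 + 4*1 = 5

5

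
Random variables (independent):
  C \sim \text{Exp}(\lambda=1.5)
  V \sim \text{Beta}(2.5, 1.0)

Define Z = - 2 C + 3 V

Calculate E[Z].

E[Z] = -2*E[C] + 3*E[V]
E[C] = 0.66666667
E[V] = 0.71428571
E[Z] = -2*0.66666667 + 3*0.71428571 = 0.80952381

0.80952381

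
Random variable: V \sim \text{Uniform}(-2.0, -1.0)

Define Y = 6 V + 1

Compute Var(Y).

For Y = aV + b: Var(Y) = a² * Var(V)
Var(V) = (-1 + 2)^2/12 = 0.083333333
Var(Y) = 6² * 0.083333333 = 36 * 0.083333333 = 3

3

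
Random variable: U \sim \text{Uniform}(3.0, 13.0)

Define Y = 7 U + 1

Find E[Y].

For Y = 7U + 1:
E[Y] = 7 * E[U] + 1
E[U] = (3 + 13)/2 = 8
E[Y] = 7 * 8 + 1 = 57

57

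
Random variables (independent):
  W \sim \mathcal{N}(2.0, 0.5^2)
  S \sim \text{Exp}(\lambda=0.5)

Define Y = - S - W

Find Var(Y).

For independent RVs: Var(aX + bY) = a²Var(X) + b²Var(Y)
Var(W) = 0.25
Var(S) = 4
Var(Y) = (-1)²*0.25 + (-1)²*4
= 1*0.25 + 1*4 = 4.25

4.25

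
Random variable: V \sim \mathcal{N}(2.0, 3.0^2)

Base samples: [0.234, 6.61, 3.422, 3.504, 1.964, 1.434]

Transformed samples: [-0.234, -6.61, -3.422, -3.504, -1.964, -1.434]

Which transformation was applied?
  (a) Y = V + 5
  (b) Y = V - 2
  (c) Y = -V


Checking option (c) Y = -V:
  V = 0.234 -> Y = -0.234 ✓
  V = 6.61 -> Y = -6.61 ✓
  V = 3.422 -> Y = -3.422 ✓
All samples match this transformation.

(c) -V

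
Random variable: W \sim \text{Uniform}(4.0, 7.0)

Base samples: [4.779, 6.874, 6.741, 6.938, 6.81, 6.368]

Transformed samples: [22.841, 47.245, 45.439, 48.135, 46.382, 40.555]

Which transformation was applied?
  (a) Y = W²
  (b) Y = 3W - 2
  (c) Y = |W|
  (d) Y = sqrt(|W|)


Checking option (a) Y = W²:
  W = 4.779 -> Y = 22.841 ✓
  W = 6.874 -> Y = 47.245 ✓
  W = 6.741 -> Y = 45.439 ✓
All samples match this transformation.

(a) W²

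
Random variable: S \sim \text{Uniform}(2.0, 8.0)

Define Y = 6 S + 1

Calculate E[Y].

For Y = 6S + 1:
E[Y] = 6 * E[S] + 1
E[S] = (2 + 8)/2 = 5
E[Y] = 6 * 5 + 1 = 31

31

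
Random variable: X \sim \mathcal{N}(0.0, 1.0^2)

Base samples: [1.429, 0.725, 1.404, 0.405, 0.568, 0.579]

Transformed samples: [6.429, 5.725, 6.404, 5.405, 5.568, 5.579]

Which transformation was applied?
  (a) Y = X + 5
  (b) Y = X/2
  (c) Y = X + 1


Checking option (a) Y = X + 5:
  X = 1.429 -> Y = 6.429 ✓
  X = 0.725 -> Y = 5.725 ✓
  X = 1.404 -> Y = 6.404 ✓
All samples match this transformation.

(a) X + 5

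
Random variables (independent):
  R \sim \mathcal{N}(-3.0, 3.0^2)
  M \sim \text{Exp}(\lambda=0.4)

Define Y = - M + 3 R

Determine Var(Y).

For independent RVs: Var(aX + bY) = a²Var(X) + b²Var(Y)
Var(R) = 9
Var(M) = 6.25
Var(Y) = 3²*9 + (-1)²*6.25
= 9*9 + 1*6.25 = 87.25

87.25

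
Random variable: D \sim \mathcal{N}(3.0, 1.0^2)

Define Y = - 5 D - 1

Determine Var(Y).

For Y = aD + b: Var(Y) = a² * Var(D)
Var(D) = 1.0^2 = 1
Var(Y) = (-5)² * 1 = 25 * 1 = 25

25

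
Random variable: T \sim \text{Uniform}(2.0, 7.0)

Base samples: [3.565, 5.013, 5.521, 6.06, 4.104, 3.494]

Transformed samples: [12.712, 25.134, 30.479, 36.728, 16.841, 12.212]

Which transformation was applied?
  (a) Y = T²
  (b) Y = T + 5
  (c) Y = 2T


Checking option (a) Y = T²:
  T = 3.565 -> Y = 12.712 ✓
  T = 5.013 -> Y = 25.134 ✓
  T = 5.521 -> Y = 30.479 ✓
All samples match this transformation.

(a) T²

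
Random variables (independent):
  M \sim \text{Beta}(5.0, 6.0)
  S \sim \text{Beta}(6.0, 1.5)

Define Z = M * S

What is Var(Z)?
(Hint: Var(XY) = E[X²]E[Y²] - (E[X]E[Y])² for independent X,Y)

Var(XY) = E[X²]E[Y²] - (E[X]E[Y])²
E[M] = 0.45454545, Var(M) = 0.020661157
E[S] = 0.8, Var(S) = 0.018823529
E[M²] = 0.020661157 + 0.45454545² = 0.22727273
E[S²] = 0.018823529 + 0.8² = 0.65882353
Var(Z) = 0.22727273*0.65882353 - (0.45454545*0.8)²
= 0.14973262 - 0.1322314 = 0.017501215

0.017501215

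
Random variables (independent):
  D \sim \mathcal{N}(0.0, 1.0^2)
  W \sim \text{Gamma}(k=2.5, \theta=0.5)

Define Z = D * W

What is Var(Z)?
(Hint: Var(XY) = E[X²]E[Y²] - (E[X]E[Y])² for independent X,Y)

Var(XY) = E[X²]E[Y²] - (E[X]E[Y])²
E[D] = 0, Var(D) = 1
E[W] = 1.25, Var(W) = 0.625
E[D²] = 1 + 0² = 1
E[W²] = 0.625 + 1.25² = 2.1875
Var(Z) = 1*2.1875 - (0*1.25)²
= 2.1875 - 0 = 2.1875

2.1875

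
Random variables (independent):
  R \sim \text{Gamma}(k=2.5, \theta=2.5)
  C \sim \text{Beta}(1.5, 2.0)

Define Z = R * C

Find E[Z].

For independent RVs: E[XY] = E[X]*E[Y]
E[R] = 6.25
E[C] = 0.42857143
E[Z] = 6.25 * 0.42857143 = 2.6785714

2.6785714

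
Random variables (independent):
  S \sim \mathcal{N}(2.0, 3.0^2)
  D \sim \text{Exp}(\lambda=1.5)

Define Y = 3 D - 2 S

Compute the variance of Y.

For independent RVs: Var(aX + bY) = a²Var(X) + b²Var(Y)
Var(S) = 9
Var(D) = 0.44444444
Var(Y) = (-2)²*9 + 3²*0.44444444
= 4*9 + 9*0.44444444 = 40

40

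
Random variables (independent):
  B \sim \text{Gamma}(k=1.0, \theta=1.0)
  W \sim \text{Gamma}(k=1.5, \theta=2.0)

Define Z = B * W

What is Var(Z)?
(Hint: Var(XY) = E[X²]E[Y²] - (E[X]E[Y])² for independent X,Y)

Var(XY) = E[X²]E[Y²] - (E[X]E[Y])²
E[B] = 1, Var(B) = 1
E[W] = 3, Var(W) = 6
E[B²] = 1 + 1² = 2
E[W²] = 6 + 3² = 15
Var(Z) = 2*15 - (1*3)²
= 30 - 9 = 21

21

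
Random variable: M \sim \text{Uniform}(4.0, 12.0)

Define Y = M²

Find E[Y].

E[M²] = Var(M) + (E[M])² = 5.3333333 + 64 = 69.333333

69.333333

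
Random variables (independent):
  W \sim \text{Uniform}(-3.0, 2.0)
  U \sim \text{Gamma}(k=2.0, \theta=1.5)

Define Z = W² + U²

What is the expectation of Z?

E[Z] = E[W²] + E[U²]
E[W²] = Var(W) + E[W]² = 2.0833333 + 0.25 = 2.3333333
E[U²] = Var(U) + E[U]² = 4.5 + 9 = 13.5
E[Z] = 2.3333333 + 13.5 = 15.833333

15.833333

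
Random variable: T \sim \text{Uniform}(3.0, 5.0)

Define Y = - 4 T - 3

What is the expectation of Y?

For Y = -4T - 3:
E[Y] = -4 * E[T] - 3
E[T] = (3 + 5)/2 = 4
E[Y] = -4 * 4 - 3 = -19

-19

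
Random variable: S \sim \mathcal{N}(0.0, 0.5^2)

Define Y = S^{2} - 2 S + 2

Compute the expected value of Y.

E[Y] = 1*E[S²] - 2*E[S] + 2
E[S] = 0
E[S²] = Var(S) + (E[S])² = 0.25 + 0 = 0.25
E[Y] = 1*0.25 - 2*0 + 2 = 2.25

2.25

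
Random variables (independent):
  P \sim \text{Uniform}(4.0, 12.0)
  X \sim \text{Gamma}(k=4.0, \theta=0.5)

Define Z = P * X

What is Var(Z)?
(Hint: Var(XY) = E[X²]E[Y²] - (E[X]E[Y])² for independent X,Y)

Var(XY) = E[X²]E[Y²] - (E[X]E[Y])²
E[P] = 8, Var(P) = 5.3333333
E[X] = 2, Var(X) = 1
E[P²] = 5.3333333 + 8² = 69.333333
E[X²] = 1 + 2² = 5
Var(Z) = 69.333333*5 - (8*2)²
= 346.66667 - 256 = 90.666667

90.666667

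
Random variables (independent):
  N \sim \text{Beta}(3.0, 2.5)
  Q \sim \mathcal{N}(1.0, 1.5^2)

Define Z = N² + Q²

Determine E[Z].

E[Z] = E[N²] + E[Q²]
E[N²] = Var(N) + E[N]² = 0.038143675 + 0.29752066 = 0.33566434
E[Q²] = Var(Q) + E[Q]² = 2.25 + 1 = 3.25
E[Z] = 0.33566434 + 3.25 = 3.5856643

3.5856643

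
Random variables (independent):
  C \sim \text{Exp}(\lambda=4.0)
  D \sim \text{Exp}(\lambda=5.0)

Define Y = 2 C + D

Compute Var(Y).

For independent RVs: Var(aX + bY) = a²Var(X) + b²Var(Y)
Var(C) = 0.0625
Var(D) = 0.04
Var(Y) = 2²*0.0625 + 1²*0.04
= 4*0.0625 + 1*0.04 = 0.29

0.29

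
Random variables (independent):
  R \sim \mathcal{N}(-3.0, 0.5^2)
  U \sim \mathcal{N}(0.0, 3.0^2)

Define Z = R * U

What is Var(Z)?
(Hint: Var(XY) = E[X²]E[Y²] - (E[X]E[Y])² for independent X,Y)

Var(XY) = E[X²]E[Y²] - (E[X]E[Y])²
E[R] = -3, Var(R) = 0.25
E[U] = 0, Var(U) = 9
E[R²] = 0.25 + (-3)² = 9.25
E[U²] = 9 + 0² = 9
Var(Z) = 9.25*9 - (-3*0)²
= 83.25 - 0 = 83.25

83.25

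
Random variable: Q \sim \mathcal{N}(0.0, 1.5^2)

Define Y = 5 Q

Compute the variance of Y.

For Y = aQ + b: Var(Y) = a² * Var(Q)
Var(Q) = 1.5^2 = 2.25
Var(Y) = 5² * 2.25 = 25 * 2.25 = 56.25

56.25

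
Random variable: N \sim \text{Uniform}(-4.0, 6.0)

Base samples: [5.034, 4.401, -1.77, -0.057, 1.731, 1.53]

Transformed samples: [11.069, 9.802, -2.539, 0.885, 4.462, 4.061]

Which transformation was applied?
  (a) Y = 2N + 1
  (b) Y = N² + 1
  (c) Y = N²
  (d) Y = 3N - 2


Checking option (a) Y = 2N + 1:
  N = 5.034 -> Y = 11.069 ✓
  N = 4.401 -> Y = 9.802 ✓
  N = -1.77 -> Y = -2.539 ✓
All samples match this transformation.

(a) 2N + 1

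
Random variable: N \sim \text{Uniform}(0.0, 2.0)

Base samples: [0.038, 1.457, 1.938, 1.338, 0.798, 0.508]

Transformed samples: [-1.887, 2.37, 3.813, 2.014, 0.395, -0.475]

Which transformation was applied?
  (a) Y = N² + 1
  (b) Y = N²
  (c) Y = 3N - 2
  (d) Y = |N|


Checking option (c) Y = 3N - 2:
  N = 0.038 -> Y = -1.887 ✓
  N = 1.457 -> Y = 2.37 ✓
  N = 1.938 -> Y = 3.813 ✓
All samples match this transformation.

(c) 3N - 2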